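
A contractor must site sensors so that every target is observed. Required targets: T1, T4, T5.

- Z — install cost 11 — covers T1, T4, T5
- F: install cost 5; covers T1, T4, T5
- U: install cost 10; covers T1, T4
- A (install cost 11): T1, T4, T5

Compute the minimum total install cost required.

5

F alone covers T1, T4, T5 — every target.
Total install cost: 5.
No cover costs less than 5.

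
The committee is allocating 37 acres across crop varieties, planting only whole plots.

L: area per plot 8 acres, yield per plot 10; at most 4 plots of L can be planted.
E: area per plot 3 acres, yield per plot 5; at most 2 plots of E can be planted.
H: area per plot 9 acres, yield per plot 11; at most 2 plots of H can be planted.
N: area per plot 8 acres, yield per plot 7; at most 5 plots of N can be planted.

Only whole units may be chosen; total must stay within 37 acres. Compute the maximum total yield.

47

This is a bounded integer knapsack.
E has the best ratio (5/3); taking only E gives at most 2×5 = 10 (stopped by the supply cap of 2).
Mixing does better — 2×L, 1×E, and 2×H: area 37 ≤ 37, yield 2·10 + 1·5 + 2·11 = 47.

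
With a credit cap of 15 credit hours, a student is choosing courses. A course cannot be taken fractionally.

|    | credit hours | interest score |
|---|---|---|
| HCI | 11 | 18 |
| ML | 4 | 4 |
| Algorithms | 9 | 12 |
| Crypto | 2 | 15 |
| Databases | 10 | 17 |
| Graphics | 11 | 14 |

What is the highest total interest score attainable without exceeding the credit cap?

33

Take HCI and Crypto: credit hours 11 + 2 = 13 ≤ 15, interest score 18 + 15 = 33.
No other feasible combination does better.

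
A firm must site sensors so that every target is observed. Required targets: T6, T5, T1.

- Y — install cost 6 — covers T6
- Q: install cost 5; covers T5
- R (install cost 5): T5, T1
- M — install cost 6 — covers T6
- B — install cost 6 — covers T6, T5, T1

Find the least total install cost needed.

6

This is an integer covering problem.
B alone covers T6, T5, T1 — every target.
Total install cost: 6.
No cover costs less than 6.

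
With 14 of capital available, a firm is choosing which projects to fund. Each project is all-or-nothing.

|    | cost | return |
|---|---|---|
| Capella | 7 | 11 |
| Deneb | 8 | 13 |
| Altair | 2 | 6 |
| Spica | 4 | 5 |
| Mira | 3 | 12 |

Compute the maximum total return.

31

This is a 0-1 knapsack instance.
Allowing fractional choices, the relaxed optimum would be about 32.6, but projects are indivisible.
Capella + Altair + Mira: cost 7 + 2 + 3 = 12 ≤ 14, return 11 + 6 + 12 = 29.
Deneb + Altair + Mira: cost 8 + 2 + 3 = 13 ≤ 14, return 13 + 6 + 12 = 31.
Best is Deneb, Altair, and Mira with total return 31.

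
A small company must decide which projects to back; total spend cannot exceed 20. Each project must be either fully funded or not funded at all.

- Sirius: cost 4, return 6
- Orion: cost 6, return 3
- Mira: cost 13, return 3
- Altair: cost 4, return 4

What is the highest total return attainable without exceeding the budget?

This is a 0-1 knapsack instance.
Sirius + Altair: cost 4 + 4 = 8 ≤ 20, return 6 + 4 = 10.
Sirius + Orion + Altair: cost 4 + 6 + 4 = 14 ≤ 20, return 6 + 3 + 4 = 13.
Best is Sirius, Orion, and Altair with total return 13.

13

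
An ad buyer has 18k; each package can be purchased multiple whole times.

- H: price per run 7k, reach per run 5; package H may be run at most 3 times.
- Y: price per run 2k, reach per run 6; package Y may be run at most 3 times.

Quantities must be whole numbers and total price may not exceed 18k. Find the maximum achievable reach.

23

This is a bounded integer knapsack.
Take 1×H and 3×Y: price 13 ≤ 18, reach 1·5 + 3·6 = 23.
Y has the best ratio (6/2) and is taken to its limit of 3; remaining capacity is filled optimally with the others.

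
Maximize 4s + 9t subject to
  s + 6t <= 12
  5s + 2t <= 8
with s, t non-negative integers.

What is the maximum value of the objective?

18

(s,t)=(0,2): 1·0+6·2=12≤12, 5·0+2·2=4≤8, objective 18.
(s,t)=(1,1): 1·1+6·1=7≤12, 5·1+2·1=7≤8, objective 13.
No feasible integer point exceeds 18.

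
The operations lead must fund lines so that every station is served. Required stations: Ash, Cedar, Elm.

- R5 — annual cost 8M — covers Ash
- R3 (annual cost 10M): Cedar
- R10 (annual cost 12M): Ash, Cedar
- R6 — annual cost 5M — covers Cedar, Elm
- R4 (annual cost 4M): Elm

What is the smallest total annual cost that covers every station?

13

This is a weighted set-cover instance.
Choose R5 and R6: together they cover Ash, Cedar, Elm — every station.
Total annual cost: 8 + 5 = 13.
No cover costs less than 13.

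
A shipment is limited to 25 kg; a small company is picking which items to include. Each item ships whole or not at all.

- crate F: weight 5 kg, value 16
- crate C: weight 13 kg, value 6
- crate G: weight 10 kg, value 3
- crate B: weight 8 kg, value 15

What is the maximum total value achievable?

crate F + crate G + crate B: weight 5 + 10 + 8 = 23 ≤ 25, value 16 + 3 + 15 = 34.
crate F + crate B: weight 5 + 8 = 13 ≤ 25, value 16 + 15 = 31.
Best is crate F, crate G, and crate B with total value 34.

34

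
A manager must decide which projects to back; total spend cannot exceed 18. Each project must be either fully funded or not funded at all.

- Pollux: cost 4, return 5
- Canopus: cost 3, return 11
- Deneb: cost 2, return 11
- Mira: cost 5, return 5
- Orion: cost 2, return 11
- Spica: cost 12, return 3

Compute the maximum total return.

Allowing fractional choices, the relaxed optimum would be about 43.5, but projects are indivisible.
Pollux + Canopus + Deneb + Mira + Orion: cost 4 + 3 + 2 + 5 + 2 = 16 ≤ 18, return 5 + 11 + 11 + 5 + 11 = 43.
Canopus + Deneb + Mira + Orion: cost 3 + 2 + 5 + 2 = 12 ≤ 18, return 11 + 11 + 5 + 11 = 38.
Pollux + Canopus + Deneb + Orion: cost 4 + 3 + 2 + 2 = 11 ≤ 18, return 5 + 11 + 11 + 11 = 38.
Best is Pollux, Canopus, Deneb, Mira, and Orion with total return 43.

43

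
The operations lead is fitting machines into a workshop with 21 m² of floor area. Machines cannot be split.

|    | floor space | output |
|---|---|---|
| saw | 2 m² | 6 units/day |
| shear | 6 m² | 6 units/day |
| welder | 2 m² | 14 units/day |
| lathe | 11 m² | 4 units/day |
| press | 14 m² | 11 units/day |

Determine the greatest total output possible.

31

saw + shear + welder: floor space 2 + 6 + 2 = 10 ≤ 21, output 6 + 6 + 14 = 26.
saw + shear + welder + lathe: floor space 2 + 6 + 2 + 11 = 21 ≤ 21, output 6 + 6 + 14 + 4 = 30.
saw + welder + press: floor space 2 + 2 + 14 = 18 ≤ 21, output 6 + 14 + 11 = 31.
Best is saw, welder, and press with total output 31.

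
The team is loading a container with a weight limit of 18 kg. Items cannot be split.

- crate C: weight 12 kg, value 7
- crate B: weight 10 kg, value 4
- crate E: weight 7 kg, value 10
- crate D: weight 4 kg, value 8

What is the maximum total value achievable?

This is an integer program with binary decision variables.
Take crate E and crate D: weight 7 + 4 = 11 ≤ 18, value 10 + 8 = 18.
No other feasible combination does better.

18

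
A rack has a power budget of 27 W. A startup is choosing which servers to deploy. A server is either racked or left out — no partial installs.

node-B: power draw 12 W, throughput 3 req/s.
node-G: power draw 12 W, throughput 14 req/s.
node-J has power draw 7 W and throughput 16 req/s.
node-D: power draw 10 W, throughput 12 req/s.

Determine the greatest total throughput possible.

Treat it as a binary knapsack problem.
Take node-G and node-J: power draw 12 + 7 = 19 ≤ 27, throughput 14 + 16 = 30.
No other feasible combination does better.

30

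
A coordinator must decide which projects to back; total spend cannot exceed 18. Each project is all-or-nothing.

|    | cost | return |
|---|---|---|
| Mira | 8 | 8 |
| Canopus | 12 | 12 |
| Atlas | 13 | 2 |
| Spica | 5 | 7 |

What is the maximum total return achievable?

Take Canopus and Spica: cost 12 + 5 = 17 ≤ 18, return 12 + 7 = 19.
No other feasible combination does better.

19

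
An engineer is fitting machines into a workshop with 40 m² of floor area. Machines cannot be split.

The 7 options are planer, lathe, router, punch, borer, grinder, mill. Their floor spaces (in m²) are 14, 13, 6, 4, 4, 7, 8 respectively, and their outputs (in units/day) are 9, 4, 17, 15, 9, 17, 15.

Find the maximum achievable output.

This is a 0-1 knapsack instance.
Allowing fractional choices, the relaxed optimum would be about 80.1, but machines are indivisible.
router + punch + borer + grinder + mill: floor space 6 + 4 + 4 + 7 + 8 = 29 ≤ 40, output 17 + 15 + 9 + 17 + 15 = 73.
planer + router + punch + grinder + mill: floor space 14 + 6 + 4 + 7 + 8 = 39 ≤ 40, output 9 + 17 + 15 + 17 + 15 = 73.
The maximum output is 73; one optimal choice is router, punch, borer, grinder, and mill.

73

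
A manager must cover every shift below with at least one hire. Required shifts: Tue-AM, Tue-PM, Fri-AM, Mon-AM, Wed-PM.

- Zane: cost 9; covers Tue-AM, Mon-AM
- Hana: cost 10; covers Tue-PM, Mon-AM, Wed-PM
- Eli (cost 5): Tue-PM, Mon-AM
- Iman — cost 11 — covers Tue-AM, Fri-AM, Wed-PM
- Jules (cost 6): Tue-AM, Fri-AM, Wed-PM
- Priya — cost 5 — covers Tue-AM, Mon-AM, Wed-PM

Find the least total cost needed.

11

The greedy cost-per-new-shift heuristic would pick Priya, Eli, and Jules for 16, but a cheaper cover exists.
Choose Eli and Jules: together they cover Tue-AM, Tue-PM, Fri-AM, Mon-AM, Wed-PM — every shift.
Total cost: 5 + 6 = 11.
No cover costs less than 11.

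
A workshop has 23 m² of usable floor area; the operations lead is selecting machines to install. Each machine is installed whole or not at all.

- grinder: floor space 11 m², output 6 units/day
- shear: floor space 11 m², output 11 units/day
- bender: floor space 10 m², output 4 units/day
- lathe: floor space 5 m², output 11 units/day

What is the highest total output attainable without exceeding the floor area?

22

Take shear and lathe: floor space 11 + 5 = 16 ≤ 23, output 11 + 11 = 22.
No other feasible combination does better.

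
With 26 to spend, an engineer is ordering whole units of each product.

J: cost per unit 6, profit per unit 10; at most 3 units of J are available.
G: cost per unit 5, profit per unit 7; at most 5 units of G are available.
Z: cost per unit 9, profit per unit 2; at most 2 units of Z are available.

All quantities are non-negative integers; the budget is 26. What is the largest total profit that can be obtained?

38

This is a bounded integer knapsack.
J has the best ratio (10/6); taking only J gives at most 3×10 = 30 (stopped by the supply cap of 3).
Mixing does better — 1×J and 4×G: cost 26 ≤ 26, profit 1·10 + 4·7 = 38.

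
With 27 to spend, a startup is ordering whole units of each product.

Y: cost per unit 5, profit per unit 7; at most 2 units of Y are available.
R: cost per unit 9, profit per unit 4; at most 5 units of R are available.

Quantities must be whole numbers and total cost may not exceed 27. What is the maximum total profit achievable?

18

Y has the best ratio (7/5); taking only Y gives at most 2×7 = 14 (stopped by the supply cap of 2).
Mixing does better — 2×Y and 1×R: cost 19 ≤ 27, profit 2·7 + 1·4 = 18.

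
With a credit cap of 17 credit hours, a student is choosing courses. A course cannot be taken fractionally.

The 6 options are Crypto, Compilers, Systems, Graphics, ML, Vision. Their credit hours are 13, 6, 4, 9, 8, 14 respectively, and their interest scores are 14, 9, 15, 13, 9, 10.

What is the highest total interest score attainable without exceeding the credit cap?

Take Crypto and Systems: credit hours 13 + 4 = 17 ≤ 17, interest score 14 + 15 = 29.
No other feasible combination does better.

29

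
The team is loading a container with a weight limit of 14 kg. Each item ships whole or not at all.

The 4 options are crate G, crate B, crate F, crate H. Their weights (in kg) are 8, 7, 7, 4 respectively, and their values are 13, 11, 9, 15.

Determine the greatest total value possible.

This is an integer program with binary decision variables.
Allowing fractional choices, the relaxed optimum would be about 31.1, but items are indivisible.
crate F + crate H: weight 7 + 4 = 11 ≤ 14, value 9 + 15 = 24.
crate G + crate H: weight 8 + 4 = 12 ≤ 14, value 13 + 15 = 28.
crate B + crate H: weight 7 + 4 = 11 ≤ 14, value 11 + 15 = 26.
Best is crate G and crate H with total value 28.

28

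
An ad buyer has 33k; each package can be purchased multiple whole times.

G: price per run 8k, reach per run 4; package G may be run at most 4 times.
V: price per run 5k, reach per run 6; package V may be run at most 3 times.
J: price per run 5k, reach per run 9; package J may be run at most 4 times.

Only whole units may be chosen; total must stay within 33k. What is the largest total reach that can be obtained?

48

This is a bounded integer knapsack.
Take 2×V and 4×J: price 30 ≤ 33, reach 2·6 + 4·9 = 48.
J has the best ratio (9/5) and is taken to its limit of 4; remaining capacity is filled optimally with the others.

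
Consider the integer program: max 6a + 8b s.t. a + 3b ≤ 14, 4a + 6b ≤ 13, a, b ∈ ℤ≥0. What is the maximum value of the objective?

(a,b)=(3,0): 1·3+3·0=3≤14, 4·3+6·0=12≤13, objective 18.
(a,b)=(2,0): 1·2+3·0=2≤14, 4·2+6·0=8≤13, objective 12.
The best lattice point is (3,0), giving 18.

18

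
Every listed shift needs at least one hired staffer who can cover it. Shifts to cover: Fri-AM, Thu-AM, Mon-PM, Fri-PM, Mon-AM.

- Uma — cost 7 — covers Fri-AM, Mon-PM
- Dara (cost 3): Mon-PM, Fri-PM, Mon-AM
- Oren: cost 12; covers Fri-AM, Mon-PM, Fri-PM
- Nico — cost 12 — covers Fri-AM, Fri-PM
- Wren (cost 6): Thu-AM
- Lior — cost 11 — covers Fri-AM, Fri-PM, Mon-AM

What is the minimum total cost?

16

Choose Uma, Dara, and Wren: together they cover Fri-AM, Thu-AM, Mon-PM, Fri-PM, Mon-AM — every shift.
Total cost: 7 + 3 + 6 = 16.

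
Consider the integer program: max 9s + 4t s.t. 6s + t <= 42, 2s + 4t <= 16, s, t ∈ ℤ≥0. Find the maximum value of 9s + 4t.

63

(s,t)=(7,0) is feasible, giving 63.
(s,t)=(6,1) is feasible, giving 58.
(s,t)=(6,0) is feasible, giving 54.
(s,t)=(5,1) is feasible, giving 49.
The best lattice point is (7,0), giving 63.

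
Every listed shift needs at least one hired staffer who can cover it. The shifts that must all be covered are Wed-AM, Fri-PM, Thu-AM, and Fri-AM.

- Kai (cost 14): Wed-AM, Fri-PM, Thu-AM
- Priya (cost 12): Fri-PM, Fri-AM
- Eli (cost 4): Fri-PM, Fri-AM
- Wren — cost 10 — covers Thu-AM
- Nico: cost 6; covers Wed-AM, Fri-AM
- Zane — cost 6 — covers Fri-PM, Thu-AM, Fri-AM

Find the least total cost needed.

This is a weighted set-cover instance.
The greedy cost-per-new-shift heuristic would pick Eli, Nico, and Zane for 16, but a cheaper cover exists.
Choose Nico and Zane: together they cover Wed-AM, Fri-PM, Thu-AM, Fri-AM — every shift.
Total cost: 6 + 6 = 12.
No cover costs less than 12.

12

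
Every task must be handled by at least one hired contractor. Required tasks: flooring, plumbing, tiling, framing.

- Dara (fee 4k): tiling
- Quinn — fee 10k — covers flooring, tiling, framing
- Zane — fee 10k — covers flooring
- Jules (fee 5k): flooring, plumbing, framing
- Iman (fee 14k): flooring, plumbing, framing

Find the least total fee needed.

Choose Dara and Jules: together they cover flooring, plumbing, tiling, framing — every task.
Total fee: 4 + 5 = 9.
No cover costs less than 9.

9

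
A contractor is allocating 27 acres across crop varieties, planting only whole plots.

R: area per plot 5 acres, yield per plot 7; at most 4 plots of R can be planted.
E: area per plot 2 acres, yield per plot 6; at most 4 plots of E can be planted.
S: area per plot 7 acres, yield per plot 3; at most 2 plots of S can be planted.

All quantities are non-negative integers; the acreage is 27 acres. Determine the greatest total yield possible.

46

E has the best ratio (6/2); taking only E gives at most 4×6 = 24 (stopped by the supply cap of 4).
Mixing does better — 4×R and 3×E: area 26 ≤ 27, yield 4·7 + 3·6 = 46.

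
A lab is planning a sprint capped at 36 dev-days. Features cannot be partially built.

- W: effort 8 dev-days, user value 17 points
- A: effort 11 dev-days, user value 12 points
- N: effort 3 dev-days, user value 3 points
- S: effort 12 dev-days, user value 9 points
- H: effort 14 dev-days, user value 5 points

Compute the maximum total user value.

41

Take W, A, N, and S: effort 8 + 11 + 3 + 12 = 34 ≤ 36, user value 17 + 12 + 3 + 9 = 41.
No other feasible combination does better.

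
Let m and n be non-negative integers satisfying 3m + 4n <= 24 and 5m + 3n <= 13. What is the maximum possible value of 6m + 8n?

32

(m,n)=(0,4) is feasible, giving 32.
(m,n)=(0,3) is feasible, giving 24.
Maximum is 32 at (m,n)=(0,4).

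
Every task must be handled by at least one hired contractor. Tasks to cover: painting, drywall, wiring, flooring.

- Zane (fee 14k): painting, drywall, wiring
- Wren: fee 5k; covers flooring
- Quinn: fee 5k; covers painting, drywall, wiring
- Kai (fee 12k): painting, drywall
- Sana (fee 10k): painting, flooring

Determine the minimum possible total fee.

10

Choose Wren and Quinn: together they cover painting, drywall, wiring, flooring — every task.
Total fee: 5 + 5 = 10.
No cover costs less than 10.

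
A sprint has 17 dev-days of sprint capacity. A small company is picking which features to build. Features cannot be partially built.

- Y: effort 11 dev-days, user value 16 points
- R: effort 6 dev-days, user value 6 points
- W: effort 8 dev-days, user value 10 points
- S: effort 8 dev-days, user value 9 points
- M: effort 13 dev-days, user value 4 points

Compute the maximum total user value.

22

This is an integer program with binary decision variables.
Allowing fractional choices, the relaxed optimum would be about 23.5, but features are indivisible.
Y + R: effort 11 + 6 = 17 ≤ 17, user value 16 + 6 = 22.
Y: effort 11 ≤ 17, user value 16.
W + S: effort 8 + 8 = 16 ≤ 17, user value 10 + 9 = 19.
Best is Y and R with total user value 22.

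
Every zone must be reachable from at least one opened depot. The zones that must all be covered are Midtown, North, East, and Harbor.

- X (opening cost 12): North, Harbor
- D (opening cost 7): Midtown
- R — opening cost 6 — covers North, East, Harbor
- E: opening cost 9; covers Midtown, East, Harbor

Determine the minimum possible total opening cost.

Choose D and R: together they cover Midtown, North, East, Harbor — every zone.
Total opening cost: 7 + 6 = 13.

13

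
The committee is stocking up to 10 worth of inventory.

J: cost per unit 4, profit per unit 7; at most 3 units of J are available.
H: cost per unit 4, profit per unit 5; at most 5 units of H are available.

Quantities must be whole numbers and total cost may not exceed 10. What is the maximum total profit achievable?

14

1×J and 1×H: cost 8 ≤ 10, profit 1·7 + 1·5 = 12.
2×J: cost 8 ≤ 10, profit 2·7 = 14.
Best is 14.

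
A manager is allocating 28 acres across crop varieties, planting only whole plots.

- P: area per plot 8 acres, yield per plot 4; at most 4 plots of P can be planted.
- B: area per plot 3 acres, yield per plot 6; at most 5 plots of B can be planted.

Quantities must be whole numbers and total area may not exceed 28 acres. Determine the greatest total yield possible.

34

2×P and 4×B: area 28 ≤ 28, yield 2·4 + 4·6 = 32.
1×P and 5×B: area 23 ≤ 28, yield 1·4 + 5·6 = 34.
Best is 34.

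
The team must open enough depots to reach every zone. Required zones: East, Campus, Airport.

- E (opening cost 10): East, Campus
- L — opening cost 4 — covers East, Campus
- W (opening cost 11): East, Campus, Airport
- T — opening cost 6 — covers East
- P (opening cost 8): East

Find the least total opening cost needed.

11

This is an integer covering problem.
The greedy cost-per-new-zone heuristic would pick L and W for 15, but a cheaper cover exists.
W alone covers East, Campus, Airport — every zone.
Total opening cost: 11.
No cover costs less than 11.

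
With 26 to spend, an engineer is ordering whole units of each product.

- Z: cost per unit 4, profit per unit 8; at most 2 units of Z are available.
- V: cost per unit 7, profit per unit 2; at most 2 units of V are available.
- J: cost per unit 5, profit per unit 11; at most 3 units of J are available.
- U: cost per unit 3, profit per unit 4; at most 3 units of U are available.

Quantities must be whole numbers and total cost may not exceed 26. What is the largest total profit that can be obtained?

53

J has the best ratio (11/5); taking only J gives at most 3×11 = 33 (stopped by the supply cap of 3).
Mixing does better — 2×Z, 3×J, and 1×U: cost 26 ≤ 26, profit 2·8 + 3·11 + 1·4 = 53.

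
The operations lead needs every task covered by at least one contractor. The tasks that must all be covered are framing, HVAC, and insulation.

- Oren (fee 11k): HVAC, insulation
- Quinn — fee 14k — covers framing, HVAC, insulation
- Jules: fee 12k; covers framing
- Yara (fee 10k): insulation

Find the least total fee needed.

14

This is an integer covering problem.
Quinn alone covers framing, HVAC, insulation — every task.
Total fee: 14.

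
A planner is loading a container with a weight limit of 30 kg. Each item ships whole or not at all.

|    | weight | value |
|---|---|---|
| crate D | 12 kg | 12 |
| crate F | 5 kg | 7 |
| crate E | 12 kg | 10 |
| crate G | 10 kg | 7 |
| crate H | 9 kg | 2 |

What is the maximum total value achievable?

Allowing fractional choices, the relaxed optimum would be about 29.7, but items are indivisible.
crate F + crate E + crate G: weight 5 + 12 + 10 = 27 ≤ 30, value 7 + 10 + 7 = 24.
crate D + crate F + crate E: weight 12 + 5 + 12 = 29 ≤ 30, value 12 + 7 + 10 = 29.
crate D + crate F + crate G: weight 12 + 5 + 10 = 27 ≤ 30, value 12 + 7 + 7 = 26.
Best is crate D, crate F, and crate E with total value 29.

29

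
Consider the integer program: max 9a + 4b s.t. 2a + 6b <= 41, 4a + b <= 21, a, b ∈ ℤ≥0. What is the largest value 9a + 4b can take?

(a,b)=(4,5) is feasible, giving 56.
(a,b)=(4,4) is feasible, giving 52.
(a,b)=(3,5) is feasible, giving 47.
The best lattice point is (4,5), giving 56.

56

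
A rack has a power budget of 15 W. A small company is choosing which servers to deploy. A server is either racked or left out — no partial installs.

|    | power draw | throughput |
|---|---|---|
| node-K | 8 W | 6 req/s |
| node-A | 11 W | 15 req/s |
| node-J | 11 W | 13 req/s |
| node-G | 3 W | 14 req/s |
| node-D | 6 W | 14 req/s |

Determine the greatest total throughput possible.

Take node-A and node-G: power draw 11 + 3 = 14 ≤ 15, throughput 15 + 14 = 29.
No other feasible combination does better.

29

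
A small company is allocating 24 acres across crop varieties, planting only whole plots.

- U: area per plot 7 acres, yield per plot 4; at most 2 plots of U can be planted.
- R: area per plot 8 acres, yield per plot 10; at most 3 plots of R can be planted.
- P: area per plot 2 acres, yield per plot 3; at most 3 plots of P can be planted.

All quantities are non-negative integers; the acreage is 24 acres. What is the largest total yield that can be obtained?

2×R and 3×P: area 22 ≤ 24, yield 2·10 + 3·3 = 29.
3×R: area 24 ≤ 24, yield 3·10 = 30.
Best is 30.

30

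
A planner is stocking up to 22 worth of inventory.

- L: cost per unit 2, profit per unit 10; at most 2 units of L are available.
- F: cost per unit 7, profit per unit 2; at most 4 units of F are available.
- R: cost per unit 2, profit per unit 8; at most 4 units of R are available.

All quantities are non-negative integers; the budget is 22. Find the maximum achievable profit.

54

L has the best ratio (10/2); taking only L gives at most 2×10 = 20 (stopped by the supply cap of 2).
Mixing does better — 2×L, 1×F, and 4×R: cost 19 ≤ 22, profit 2·10 + 1·2 + 4·8 = 54.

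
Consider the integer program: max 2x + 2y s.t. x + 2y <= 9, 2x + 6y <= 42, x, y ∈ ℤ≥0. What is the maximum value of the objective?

(x,y)=(9,0): 1·9+2·0=9≤9, 2·9+6·0=18≤42, objective 18.
(x,y)=(8,0): 1·8+2·0=8≤9, 2·8+6·0=16≤42, objective 16.
Maximum is 18 at (x,y)=(9,0).

18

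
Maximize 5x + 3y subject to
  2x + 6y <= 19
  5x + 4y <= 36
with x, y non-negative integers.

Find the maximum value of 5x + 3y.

35

The continuous relaxation peaks at (7.2, 0) with value 36.00; rounding to a feasible lattice point costs some objective.
(x,y)=(7,0): 2·7+6·0=14≤19, 5·7+4·0=35≤36, objective 35.
(x,y)=(6,1): 2·6+6·1=18≤19, 5·6+4·1=34≤36, objective 33.
Maximum is 35 at (x,y)=(7,0).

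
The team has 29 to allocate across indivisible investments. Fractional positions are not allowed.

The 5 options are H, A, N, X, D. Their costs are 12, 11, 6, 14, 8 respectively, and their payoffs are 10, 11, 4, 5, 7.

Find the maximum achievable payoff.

H + A: cost 12 + 11 = 23 ≤ 29, payoff 10 + 11 = 21.
A + N + D: cost 11 + 6 + 8 = 25 ≤ 29, payoff 11 + 4 + 7 = 22.
H + A + N: cost 12 + 11 + 6 = 29 ≤ 29, payoff 10 + 11 + 4 = 25.
Best is H, A, and N with total payoff 25.

25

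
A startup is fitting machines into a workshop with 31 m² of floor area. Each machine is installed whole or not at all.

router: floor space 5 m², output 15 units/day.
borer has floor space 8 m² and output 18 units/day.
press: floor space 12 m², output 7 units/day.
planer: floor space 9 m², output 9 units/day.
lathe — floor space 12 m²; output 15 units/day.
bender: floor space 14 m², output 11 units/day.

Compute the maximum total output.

48

This is an integer program with binary decision variables.
Allowing fractional choices, the relaxed optimum would be about 54.0, but machines are indivisible.
router + borer + planer: floor space 5 + 8 + 9 = 22 ≤ 31, output 15 + 18 + 9 = 42.
router + borer + bender: floor space 5 + 8 + 14 = 27 ≤ 31, output 15 + 18 + 11 = 44.
router + borer + lathe: floor space 5 + 8 + 12 = 25 ≤ 31, output 15 + 18 + 15 = 48.
Best is router, borer, and lathe with total output 48.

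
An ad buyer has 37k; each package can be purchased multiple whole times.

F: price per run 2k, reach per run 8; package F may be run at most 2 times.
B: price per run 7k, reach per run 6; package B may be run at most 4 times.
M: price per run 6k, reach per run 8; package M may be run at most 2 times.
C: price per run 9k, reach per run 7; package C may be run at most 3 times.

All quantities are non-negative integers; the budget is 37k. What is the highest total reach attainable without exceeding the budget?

50

2×F, 2×M, and 2×C: price 34 ≤ 37, reach 2·8 + 2·8 + 2·7 = 46.
2×F, 3×B, and 2×M: price 37 ≤ 37, reach 2·8 + 3·6 + 2·8 = 50.
Best is 50.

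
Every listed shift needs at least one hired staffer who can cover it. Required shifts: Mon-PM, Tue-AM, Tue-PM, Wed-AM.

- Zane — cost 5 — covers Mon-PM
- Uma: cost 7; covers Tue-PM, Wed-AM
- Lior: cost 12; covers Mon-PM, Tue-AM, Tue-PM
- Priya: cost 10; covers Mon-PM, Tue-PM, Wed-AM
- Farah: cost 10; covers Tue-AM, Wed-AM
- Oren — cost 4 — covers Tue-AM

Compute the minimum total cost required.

14

Choose Priya and Oren: together they cover Mon-PM, Tue-AM, Tue-PM, Wed-AM — every shift.
Total cost: 10 + 4 = 14.
No cover costs less than 14.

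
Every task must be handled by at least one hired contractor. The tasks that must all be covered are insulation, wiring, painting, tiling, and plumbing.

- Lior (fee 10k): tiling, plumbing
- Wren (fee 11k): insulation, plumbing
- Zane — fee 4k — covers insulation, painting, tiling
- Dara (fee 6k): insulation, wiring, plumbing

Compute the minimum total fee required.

10

This is a weighted set-cover instance.
Choose Zane and Dara: together they cover insulation, wiring, painting, tiling, plumbing — every task.
Total fee: 4 + 6 = 10.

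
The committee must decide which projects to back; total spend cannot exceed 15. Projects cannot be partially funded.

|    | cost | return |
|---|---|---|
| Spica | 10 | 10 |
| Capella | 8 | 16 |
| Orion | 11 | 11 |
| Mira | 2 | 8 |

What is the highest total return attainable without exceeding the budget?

24

Allowing fractional choices, the relaxed optimum would be about 29.0, but projects are indivisible.
Spica + Mira: cost 10 + 2 = 12 ≤ 15, return 10 + 8 = 18.
Capella + Mira: cost 8 + 2 = 10 ≤ 15, return 16 + 8 = 24.
Orion + Mira: cost 11 + 2 = 13 ≤ 15, return 11 + 8 = 19.
Best is Capella and Mira with total return 24.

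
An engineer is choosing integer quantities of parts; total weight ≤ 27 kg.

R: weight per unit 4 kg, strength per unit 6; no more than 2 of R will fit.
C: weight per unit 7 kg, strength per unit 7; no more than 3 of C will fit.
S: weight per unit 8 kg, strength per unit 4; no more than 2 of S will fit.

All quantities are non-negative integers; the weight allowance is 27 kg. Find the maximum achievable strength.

27

R has the best ratio (6/4); taking only R gives at most 2×6 = 12 (stopped by the supply cap of 2).
Mixing does better — 1×R and 3×C: weight 25 ≤ 27, strength 1·6 + 3·7 = 27.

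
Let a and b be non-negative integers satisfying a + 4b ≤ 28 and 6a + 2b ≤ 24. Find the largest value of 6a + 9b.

66

The continuous relaxation peaks at (1.82, 6.55) with value 69.82; rounding to a feasible lattice point costs some objective.
(a,b)=(2,6): 1·2+4·6=26≤28, 6·2+2·6=24≤24, objective 66.
(a,b)=(0,7): 1·0+4·7=28≤28, 6·0+2·7=14≤24, objective 63.
No feasible integer point exceeds 66.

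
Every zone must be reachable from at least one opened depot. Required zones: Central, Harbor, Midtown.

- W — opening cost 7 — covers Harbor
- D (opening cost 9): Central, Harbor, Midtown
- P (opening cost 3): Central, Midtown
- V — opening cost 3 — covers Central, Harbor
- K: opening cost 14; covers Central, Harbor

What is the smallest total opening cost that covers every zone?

6

Choose P and V: together they cover Central, Harbor, Midtown — every zone.
Total opening cost: 3 + 3 = 6.
No cover costs less than 6.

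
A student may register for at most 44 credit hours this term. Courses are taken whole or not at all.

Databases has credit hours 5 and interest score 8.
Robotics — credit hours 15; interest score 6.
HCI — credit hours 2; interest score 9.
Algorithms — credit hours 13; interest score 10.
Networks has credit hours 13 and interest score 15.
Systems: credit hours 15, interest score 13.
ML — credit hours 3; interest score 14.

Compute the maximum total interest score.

Databases + HCI + Algorithms + Networks + ML: credit hours 5 + 2 + 13 + 13 + 3 = 36 ≤ 44, interest score 8 + 9 + 10 + 15 + 14 = 56.
Databases + HCI + Networks + Systems + ML: credit hours 5 + 2 + 13 + 15 + 3 = 38 ≤ 44, interest score 8 + 9 + 15 + 13 + 14 = 59.
Best is Databases, HCI, Networks, Systems, and ML with total interest score 59.

59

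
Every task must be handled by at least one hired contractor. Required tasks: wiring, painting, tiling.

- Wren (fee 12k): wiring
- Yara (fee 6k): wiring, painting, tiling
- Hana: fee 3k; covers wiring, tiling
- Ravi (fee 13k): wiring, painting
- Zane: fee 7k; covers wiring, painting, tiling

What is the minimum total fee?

6

The greedy cost-per-new-task heuristic would pick Hana and Yara for 9, but a cheaper cover exists.
Yara alone covers wiring, painting, tiling — every task.
Total fee: 6.
No cover costs less than 6.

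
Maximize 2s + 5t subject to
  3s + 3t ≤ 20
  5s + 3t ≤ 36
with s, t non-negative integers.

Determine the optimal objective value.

30

The continuous relaxation peaks at (0, 6.67) with value 33.33; rounding to a feasible lattice point costs some objective.
(s,t)=(0,6): 3·0+3·6=18≤20, 5·0+3·6=18≤36, objective 30.
(s,t)=(1,5): 3·1+3·5=18≤20, 5·1+3·5=20≤36, objective 27.
No feasible integer point exceeds 30.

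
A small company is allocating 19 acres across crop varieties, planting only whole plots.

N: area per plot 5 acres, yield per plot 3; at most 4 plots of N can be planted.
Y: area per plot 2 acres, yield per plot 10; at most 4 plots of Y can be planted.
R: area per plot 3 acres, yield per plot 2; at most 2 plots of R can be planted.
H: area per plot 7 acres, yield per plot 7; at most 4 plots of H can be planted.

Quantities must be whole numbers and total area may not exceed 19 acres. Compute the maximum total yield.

49

Take 4×Y, 1×R, and 1×H: area 18 ≤ 19, yield 4·10 + 1·2 + 1·7 = 49.
Y has the best ratio (10/2) and is taken to its limit of 4; remaining capacity is filled optimally with the others.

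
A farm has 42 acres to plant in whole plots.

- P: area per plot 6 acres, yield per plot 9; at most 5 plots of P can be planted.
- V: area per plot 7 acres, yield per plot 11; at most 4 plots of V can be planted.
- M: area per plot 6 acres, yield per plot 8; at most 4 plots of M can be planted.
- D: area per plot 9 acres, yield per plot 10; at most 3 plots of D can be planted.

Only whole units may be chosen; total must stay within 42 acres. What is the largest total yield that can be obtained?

V has the best ratio (11/7); taking only V gives at most 4×11 = 44 (stopped by the supply cap of 4).
Mixing does better — 2×P and 4×V: area 40 ≤ 42, yield 2·9 + 4·11 = 62.

62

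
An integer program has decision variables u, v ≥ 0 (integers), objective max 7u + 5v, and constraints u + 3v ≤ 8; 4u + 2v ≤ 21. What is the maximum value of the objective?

Relaxing integrality, the LP optimum is 38.40 at (u,v) = (4.7, 1.1), which is not an integer point.
(u,v)=(5,0) is feasible, giving 35.
(u,v)=(4,1) is feasible, giving 33.
(u,v)=(4,0) is feasible, giving 28.
Maximum is 35 at (u,v)=(5,0).

35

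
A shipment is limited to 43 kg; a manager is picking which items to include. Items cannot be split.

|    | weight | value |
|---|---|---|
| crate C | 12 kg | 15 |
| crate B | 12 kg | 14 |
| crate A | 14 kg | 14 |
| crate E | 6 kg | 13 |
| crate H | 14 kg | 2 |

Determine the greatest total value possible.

43

crate C + crate A + crate E: weight 12 + 14 + 6 = 32 ≤ 43, value 15 + 14 + 13 = 42.
crate C + crate B + crate E: weight 12 + 12 + 6 = 30 ≤ 43, value 15 + 14 + 13 = 42.
crate C + crate B + crate A: weight 12 + 12 + 14 = 38 ≤ 43, value 15 + 14 + 14 = 43.
Best is crate C, crate B, and crate A with total value 43.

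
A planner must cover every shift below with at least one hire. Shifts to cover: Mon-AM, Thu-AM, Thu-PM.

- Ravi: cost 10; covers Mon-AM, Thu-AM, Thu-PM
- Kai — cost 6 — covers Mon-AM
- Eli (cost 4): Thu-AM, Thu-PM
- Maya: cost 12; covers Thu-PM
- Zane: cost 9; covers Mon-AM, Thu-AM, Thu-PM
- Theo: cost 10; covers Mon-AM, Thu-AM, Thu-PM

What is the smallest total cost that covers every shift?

9

This is an integer covering problem.
Zane alone covers Mon-AM, Thu-AM, Thu-PM — every shift.
Total cost: 9.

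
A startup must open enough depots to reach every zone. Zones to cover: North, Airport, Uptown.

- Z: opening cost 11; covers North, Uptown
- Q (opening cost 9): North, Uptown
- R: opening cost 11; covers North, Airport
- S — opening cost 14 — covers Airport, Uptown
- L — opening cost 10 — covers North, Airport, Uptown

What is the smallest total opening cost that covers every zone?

L alone covers North, Airport, Uptown — every zone.
Total opening cost: 10.
No cover costs less than 10.

10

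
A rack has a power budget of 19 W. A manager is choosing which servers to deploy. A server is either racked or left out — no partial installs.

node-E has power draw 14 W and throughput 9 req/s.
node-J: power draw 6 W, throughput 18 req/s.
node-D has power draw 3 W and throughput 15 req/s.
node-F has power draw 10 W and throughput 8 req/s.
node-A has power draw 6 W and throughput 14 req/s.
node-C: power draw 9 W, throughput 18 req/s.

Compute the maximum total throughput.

51

Treat it as a binary knapsack problem.
Take node-J, node-D, and node-C: power draw 6 + 3 + 9 = 18 ≤ 19, throughput 18 + 15 + 18 = 51.
No other feasible combination does better.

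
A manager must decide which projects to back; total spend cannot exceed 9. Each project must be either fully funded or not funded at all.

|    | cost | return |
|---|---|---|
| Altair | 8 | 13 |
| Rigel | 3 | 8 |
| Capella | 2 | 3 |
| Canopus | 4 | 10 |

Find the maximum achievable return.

Allowing fractional choices, the relaxed optimum would be about 21.2, but projects are indivisible.
Rigel + Canopus: cost 3 + 4 = 7 ≤ 9, return 8 + 10 = 18.
Rigel + Capella + Canopus: cost 3 + 2 + 4 = 9 ≤ 9, return 8 + 3 + 10 = 21.
Capella + Canopus: cost 2 + 4 = 6 ≤ 9, return 3 + 10 = 13.
Best is Rigel, Capella, and Canopus with total return 21.

21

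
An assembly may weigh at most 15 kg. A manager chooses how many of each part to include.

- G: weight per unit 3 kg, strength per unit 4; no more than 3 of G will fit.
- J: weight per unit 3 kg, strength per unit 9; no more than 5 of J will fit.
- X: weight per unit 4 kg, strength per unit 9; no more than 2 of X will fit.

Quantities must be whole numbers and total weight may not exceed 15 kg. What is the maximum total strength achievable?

This is a bounded integer knapsack.
J has the best ratio (9/3); taking only J gives at most 5×9 = 45 (stopped by the weight limit).
Optimal: 5×J: weight 15 ≤ 15, strength 5·9 = 45.

45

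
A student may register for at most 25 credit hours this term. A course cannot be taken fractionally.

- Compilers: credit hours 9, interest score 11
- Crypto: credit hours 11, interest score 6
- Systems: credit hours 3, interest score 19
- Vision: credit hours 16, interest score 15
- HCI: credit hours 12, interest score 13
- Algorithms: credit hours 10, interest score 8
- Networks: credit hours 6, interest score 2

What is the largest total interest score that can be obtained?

This is an integer program with binary decision variables.
Take Compilers, Systems, and HCI: credit hours 9 + 3 + 12 = 24 ≤ 25, interest score 11 + 19 + 13 = 43.
No other feasible combination does better.

43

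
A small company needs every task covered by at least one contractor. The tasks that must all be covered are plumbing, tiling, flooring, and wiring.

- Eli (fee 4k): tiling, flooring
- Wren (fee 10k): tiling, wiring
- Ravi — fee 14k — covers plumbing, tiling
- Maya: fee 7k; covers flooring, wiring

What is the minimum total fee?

21

This is an integer covering problem.
The greedy cost-per-new-task heuristic would pick Eli, Maya, and Ravi for 25, but a cheaper cover exists.
Choose Ravi and Maya: together they cover plumbing, tiling, flooring, wiring — every task.
Total fee: 14 + 7 = 21.
No cover costs less than 21.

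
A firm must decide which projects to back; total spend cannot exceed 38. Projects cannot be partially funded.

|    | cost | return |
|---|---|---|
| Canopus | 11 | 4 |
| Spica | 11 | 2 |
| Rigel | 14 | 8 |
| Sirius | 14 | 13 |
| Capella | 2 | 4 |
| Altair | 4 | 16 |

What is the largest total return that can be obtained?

41

This is an integer program with binary decision variables.
Canopus + Sirius + Capella + Altair: cost 11 + 14 + 2 + 4 = 31 ≤ 38, return 4 + 13 + 4 + 16 = 37.
Rigel + Sirius + Altair: cost 14 + 14 + 4 = 32 ≤ 38, return 8 + 13 + 16 = 37.
Rigel + Sirius + Capella + Altair: cost 14 + 14 + 2 + 4 = 34 ≤ 38, return 8 + 13 + 4 + 16 = 41.
Best is Rigel, Sirius, Capella, and Altair with total return 41.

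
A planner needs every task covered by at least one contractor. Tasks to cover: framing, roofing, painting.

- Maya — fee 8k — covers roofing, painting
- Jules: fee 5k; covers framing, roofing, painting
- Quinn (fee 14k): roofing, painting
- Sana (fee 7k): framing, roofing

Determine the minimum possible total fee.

Jules alone covers framing, roofing, painting — every task.
Total fee: 5.
No cover costs less than 5.

5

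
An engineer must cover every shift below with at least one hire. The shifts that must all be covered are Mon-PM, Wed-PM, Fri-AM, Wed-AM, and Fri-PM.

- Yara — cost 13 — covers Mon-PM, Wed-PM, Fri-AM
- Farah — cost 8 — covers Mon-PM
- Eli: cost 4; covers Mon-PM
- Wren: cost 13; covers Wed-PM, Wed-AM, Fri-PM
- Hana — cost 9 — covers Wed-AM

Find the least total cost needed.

26

This is a weighted set-cover instance.
The greedy cost-per-new-shift heuristic would pick Eli, Wren, and Yara for 30, but a cheaper cover exists.
Choose Yara and Wren: together they cover Mon-PM, Wed-PM, Fri-AM, Wed-AM, Fri-PM — every shift.
Total cost: 13 + 13 = 26.
No cover costs less than 26.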